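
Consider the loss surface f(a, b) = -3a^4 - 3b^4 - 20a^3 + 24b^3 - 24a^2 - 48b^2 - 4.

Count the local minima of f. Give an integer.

f separates as a function of a plus a function of b, so ∇f=0 decouples.
∂f/∂a = -12a(a + 1)(a + 4) = 0 at a ∈ {-4, -1, 0}; ∂f/∂b = -12b(b - 4)(b - 2) = 0 at b ∈ {0, 2, 4}.
The Hessian is diagonal: diag(f_aa, f_bb). Second derivatives: f_aa(-4)=-144, f_aa(-1)=36, f_aa(0)=-48; f_bb(0)=-96, f_bb(2)=48, f_bb(4)=-96.
Local minima occur where both diagonal entries positive: (-1, 2). Count: 1.

1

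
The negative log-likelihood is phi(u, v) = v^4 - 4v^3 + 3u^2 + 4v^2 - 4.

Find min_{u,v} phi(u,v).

phi(u,v) separates as P(u) + Q(v) − 4, so its minimum is min P + min Q − 4.
P'(u) = 6u vanishes at u ∈ {0}; Q'(v) = 4v(v - 2)(v - 1) vanishes at v ∈ {0, 1, 2}.
Local minima of P (where P''>0): P(0)=0. Local minima of Q: Q(0)=0, Q(2)=0.
So the global minimum of phi is P(0) + Q(0) − 4 = 0 + 0 − 4 = -4, attained at (0, 0).

-4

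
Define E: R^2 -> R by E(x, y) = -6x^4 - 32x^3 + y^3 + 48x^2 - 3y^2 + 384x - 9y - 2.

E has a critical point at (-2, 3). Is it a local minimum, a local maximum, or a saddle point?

The mixed partial ∂²E/∂x∂y is 0, so the Hessian at any point is diag(E_xx, E_yy) = diag(24(-3x^2 - 8x + 4), 6(y - 1)).
At (-2, 3): H = diag(192, 12).
Both eigenvalues are positive, so H is positive definite: a local minimum.

local minimum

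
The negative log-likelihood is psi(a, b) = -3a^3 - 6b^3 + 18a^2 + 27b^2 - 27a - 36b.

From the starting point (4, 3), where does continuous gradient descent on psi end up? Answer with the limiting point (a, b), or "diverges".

psi is separable, so gradient descent decouples: a follows -∂psi/∂a, b follows -∂psi/∂b.
∂psi/∂a = -9(a - 3)(a - 1); at a=4 this is -27, so a increases.
∂psi/∂b = -18(b - 2)(b - 1); at b=3 this is -36, so b increases.
The a-coordinate has no critical point in that direction and runs off to infinity.

diverges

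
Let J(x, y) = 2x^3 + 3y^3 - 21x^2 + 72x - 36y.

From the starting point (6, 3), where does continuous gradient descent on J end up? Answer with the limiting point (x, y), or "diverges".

(4, 2)

J is separable, so gradient descent decouples: x follows -∂J/∂x, y follows -∂J/∂y.
∂J/∂x = 6(x - 4)(x - 3); at x=6 this is 36, so x decreases.
∂J/∂y = 9(y - 2)(y + 2); at y=3 this is 45, so y decreases.
x converges to its nearest critical value 4 (a local min of the x-part); y converges to 2. The iterate converges to (4, 2).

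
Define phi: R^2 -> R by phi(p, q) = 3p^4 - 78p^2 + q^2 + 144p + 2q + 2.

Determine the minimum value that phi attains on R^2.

phi(p,q) separates as A(p) + B(q) + 2, so its minimum is min A + min B + 2.
A'(p) = 12(p - 3)(p - 1)(p + 4) vanishes at p ∈ {-4, 1, 3}; B'(q) = 2q + 2 vanishes at q ∈ {-1}.
Local minima of A (where A''>0): A(-4)=-1056, A(3)=-27. Local minima of B: B(-1)=-1.
So the global minimum of phi is A(-4) + B(-1) + 2 = -1056 − 1 + 2 = -1055, attained at (-4, -1).

-1055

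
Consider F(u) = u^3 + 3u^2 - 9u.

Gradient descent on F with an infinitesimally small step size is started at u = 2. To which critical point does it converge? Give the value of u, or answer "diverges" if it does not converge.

F'(u) = 3(u - 1)(u + 3), so F'(2) = 15.
Gradient descent moves in the -F' direction, i.e. u is decreasing.
The nearest critical point in that direction is u = 1, where F'' = 12 > 0 (a local minimum). The iterate converges there.

1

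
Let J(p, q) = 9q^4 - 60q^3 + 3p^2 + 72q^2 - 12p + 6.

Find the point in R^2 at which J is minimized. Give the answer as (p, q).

(2, 4)

J(p,q) separates as A(p) + B(q) + 6, so its minimum is min A + min B + 6.
A'(p) = 6p - 12 vanishes at p ∈ {2}; B'(q) = 36q(q - 4)(q - 1) vanishes at q ∈ {0, 1, 4}.
Local minima of A (where A''>0): A(2)=-12. Local minima of B: B(0)=0, B(4)=-384.
So the global minimum of J is A(2) + B(4) + 6 = -12 − 384 + 6 = -390, attained at (2, 4).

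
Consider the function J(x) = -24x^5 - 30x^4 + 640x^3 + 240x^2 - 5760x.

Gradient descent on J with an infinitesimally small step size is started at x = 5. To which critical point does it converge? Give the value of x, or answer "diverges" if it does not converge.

diverges

J'(x) = -120(x - 3)(x - 2)(x + 2)(x + 4), so J'(5) = -45360.
Gradient descent moves in the -J' direction, i.e. x is increasing.
There is no critical point above x=5, and J' keeps the same sign, so the iterate runs off to +∞.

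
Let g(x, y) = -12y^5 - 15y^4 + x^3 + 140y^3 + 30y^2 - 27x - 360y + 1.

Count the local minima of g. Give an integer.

2

g separates as a function of x plus a function of y, so ∇g=0 decouples.
∂g/∂x = 3(x - 3)(x + 3) = 0 at x ∈ {-3, 3}; ∂g/∂y = -60(y - 2)(y - 1)(y + 1)(y + 3) = 0 at y ∈ {-3, -1, 1, 2}.
The Hessian is diagonal: diag(g_xx, g_yy). Second derivatives: g_xx(-3)=-18, g_xx(3)=18; g_yy(-3)=2400, g_yy(-1)=-720, g_yy(1)=480, g_yy(2)=-900.
Local minima occur where both diagonal entries positive: (3, -3), (3, 1). Count: 2.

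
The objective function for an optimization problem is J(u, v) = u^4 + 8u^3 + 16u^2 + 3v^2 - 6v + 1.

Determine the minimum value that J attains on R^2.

-2

J(u,v) separates as P(u) + Q(v) + 1, so its minimum is min P + min Q + 1.
P'(u) = 4u(u + 2)(u + 4) vanishes at u ∈ {-4, -2, 0}; Q'(v) = 6v - 6 vanishes at v ∈ {1}.
Local minima of P (where P''>0): P(-4)=0, P(0)=0. Local minima of Q: Q(1)=-3.
So the global minimum of J is P(-4) + Q(1) + 1 = 0 − 3 + 1 = -2, attained at (-4, 1).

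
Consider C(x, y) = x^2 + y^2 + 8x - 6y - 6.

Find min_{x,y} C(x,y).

-31

C(x,y) separates as P(x) + Q(y) − 6, so its minimum is min P + min Q − 6.
P'(x) = 2x + 8 vanishes at x ∈ {-4}; Q'(y) = 2y - 6 vanishes at y ∈ {3}.
Local minima of P (where P''>0): P(-4)=-16. Local minima of Q: Q(3)=-9.
So the global minimum of C is P(-4) + Q(3) − 6 = -16 − 9 − 6 = -31, attained at (-4, 3).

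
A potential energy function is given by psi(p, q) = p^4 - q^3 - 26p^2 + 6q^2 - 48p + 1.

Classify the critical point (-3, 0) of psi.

The mixed partial ∂²psi/∂p∂q is 0, so the Hessian at any point is diag(psi_pp, psi_qq) = diag(4(3p^2 - 13), 6(-q + 2)).
At (-3, 0): H = diag(56, 12).
Both eigenvalues are positive, so H is positive definite: a local minimum.

local minimum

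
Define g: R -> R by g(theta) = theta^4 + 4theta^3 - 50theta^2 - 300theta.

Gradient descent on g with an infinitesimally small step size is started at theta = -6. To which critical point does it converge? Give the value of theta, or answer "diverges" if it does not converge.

-5

g'(theta) = 4(theta - 5)(theta + 3)(theta + 5), so g'(-6) = -132.
Gradient descent moves in the -g' direction, i.e. theta is increasing.
The nearest critical point in that direction is theta = -5, where g'' = 80 > 0 (a local minimum). The iterate converges there.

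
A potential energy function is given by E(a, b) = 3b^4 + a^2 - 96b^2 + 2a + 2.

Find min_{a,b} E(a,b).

-767

E(a,b) separates as P(a) + Q(b) + 2, so its minimum is min P + min Q + 2.
P'(a) = 2a + 2 vanishes at a ∈ {-1}; Q'(b) = 12b(b - 4)(b + 4) vanishes at b ∈ {-4, 0, 4}.
Local minima of P (where P''>0): P(-1)=-1. Local minima of Q: Q(-4)=-768, Q(4)=-768.
So the global minimum of E is P(-1) + Q(-4) + 2 = -1 − 768 + 2 = -767, attained at (-1, -4).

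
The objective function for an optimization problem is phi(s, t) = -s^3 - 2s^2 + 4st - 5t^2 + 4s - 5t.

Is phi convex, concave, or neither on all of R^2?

The term -s^3 is cubic, so the Hessian is not constant.
∂²phi/∂s² = -6s - 4, which takes both signs as s varies (negative for sufficiently large s). A diagonal entry of the Hessian changing sign means the Hessian is neither positive- nor negative-semidefinite on all of R^2.

neither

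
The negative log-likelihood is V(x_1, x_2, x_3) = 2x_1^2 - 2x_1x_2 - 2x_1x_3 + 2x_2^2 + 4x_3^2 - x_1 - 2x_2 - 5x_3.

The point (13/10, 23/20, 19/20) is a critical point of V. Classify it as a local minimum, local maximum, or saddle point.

local minimum

The Hessian is constant: H = [[4, -2, -2], [-2, 4, 0], [-2, 0, 8]].
Leading principal minors: Δ₁ = 4, Δ₂ = 12, Δ₃ = 80.
All leading minors are positive, so H is positive definite: a local minimum.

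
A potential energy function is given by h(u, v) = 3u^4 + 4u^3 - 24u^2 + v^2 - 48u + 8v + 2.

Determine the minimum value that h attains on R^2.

-126

h(u,v) separates as P(u) + Q(v) + 2, so its minimum is min P + min Q + 2.
P'(u) = 12(u - 2)(u + 1)(u + 2) vanishes at u ∈ {-2, -1, 2}; Q'(v) = 2v + 8 vanishes at v ∈ {-4}.
Local minima of P (where P''>0): P(-2)=16, P(2)=-112. Local minima of Q: Q(-4)=-16.
So the global minimum of h is P(2) + Q(-4) + 2 = -112 − 16 + 2 = -126, attained at (2, -4).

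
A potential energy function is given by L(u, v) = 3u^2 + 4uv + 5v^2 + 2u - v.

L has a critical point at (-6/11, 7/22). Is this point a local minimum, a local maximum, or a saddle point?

local minimum

The Hessian of L is constant: H = [[6, 4], [4, 10]].
det(H) = 6·10 − 4² = 44.
det(H) > 0 and tr(H) = 16 > 0, so H is positive definite and the point is a local minimum.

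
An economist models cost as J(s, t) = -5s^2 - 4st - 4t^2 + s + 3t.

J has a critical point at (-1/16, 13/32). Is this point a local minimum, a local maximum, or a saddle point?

local maximum

The Hessian of J is constant: H = [[-10, -4], [-4, -8]].
det(H) = (-10)·(-8) − (-4)² = 64.
det(H) > 0 and tr(H) = -18 < 0, so H is negative definite and the point is a local maximum.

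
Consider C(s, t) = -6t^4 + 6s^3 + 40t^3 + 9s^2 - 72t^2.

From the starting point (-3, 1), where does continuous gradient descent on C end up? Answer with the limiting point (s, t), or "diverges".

diverges

C is separable, so gradient descent decouples: s follows -∂C/∂s, t follows -∂C/∂t.
∂C/∂s = 18s(s + 1); at s=-3 this is 108, so s decreases.
∂C/∂t = -24t(t - 3)(t - 2); at t=1 this is -48, so t increases.
The s-coordinate has no critical point in that direction and runs off to infinity.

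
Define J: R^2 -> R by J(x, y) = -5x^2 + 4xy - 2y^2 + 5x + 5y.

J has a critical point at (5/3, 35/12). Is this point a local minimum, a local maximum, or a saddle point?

The Hessian of J is constant: H = [[-10, 4], [4, -4]].
det(H) = (-10)·(-4) − 4² = 24.
det(H) > 0 and tr(H) = -14 < 0, so H is negative definite and the point is a local maximum.

local maximum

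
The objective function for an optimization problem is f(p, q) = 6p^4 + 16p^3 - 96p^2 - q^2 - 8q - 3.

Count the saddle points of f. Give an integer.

2

f separates as a function of p plus a function of q, so ∇f=0 decouples.
∂f/∂p = 24p(p - 2)(p + 4) = 0 at p ∈ {-4, 0, 2}; ∂f/∂q = -2(q + 4) = 0 at q ∈ {-4}.
The Hessian is diagonal: diag(f_pp, f_qq). Second derivatives: f_pp(-4)=576, f_pp(0)=-192, f_pp(2)=288; f_qq(-4)=-2.
Saddle points occur where the two diagonal entries have opposite signs: (-4, -4), (2, -4). Count: 2.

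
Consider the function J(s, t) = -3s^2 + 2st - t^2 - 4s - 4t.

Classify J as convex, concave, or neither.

J is quadratic, so its Hessian is the constant matrix H = [[-6, 2], [2, -2]].
det(H) = 8, tr(H) = -8.
det(H) > 0 and tr(H) < 0, so H is negative definite everywhere: concave.

concave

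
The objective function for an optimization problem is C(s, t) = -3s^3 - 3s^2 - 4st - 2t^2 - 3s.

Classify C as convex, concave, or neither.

neither

The term -3s^3 is cubic, so the Hessian is not constant.
∂²C/∂s² = -18s - 6, which takes both signs as s varies (negative for sufficiently large s). A diagonal entry of the Hessian changing sign means the Hessian is neither positive- nor negative-semidefinite on all of R^2.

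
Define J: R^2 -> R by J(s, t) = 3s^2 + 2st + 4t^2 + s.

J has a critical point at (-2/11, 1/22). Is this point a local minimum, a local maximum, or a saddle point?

local minimum

The Hessian of J is constant: H = [[6, 2], [2, 8]].
det(H) = 6·8 − 2² = 44.
det(H) > 0 and tr(H) = 14 > 0, so H is positive definite and the point is a local minimum.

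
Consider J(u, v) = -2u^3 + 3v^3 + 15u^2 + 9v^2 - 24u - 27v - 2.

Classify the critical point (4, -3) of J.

local maximum

The mixed partial ∂²J/∂u∂v is 0, so the Hessian at any point is diag(J_uu, J_vv) = diag(6(-2u + 5), 18(v + 1)).
At (4, -3): H = diag(-18, -36).
Both eigenvalues are negative, so H is negative definite: a local maximum.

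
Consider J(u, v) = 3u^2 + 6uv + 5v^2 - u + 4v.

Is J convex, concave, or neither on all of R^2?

convex

J is quadratic, so its Hessian is the constant matrix H = [[6, 6], [6, 10]].
det(H) = 24, tr(H) = 16.
det(H) > 0 and tr(H) > 0, so H is positive definite everywhere: convex.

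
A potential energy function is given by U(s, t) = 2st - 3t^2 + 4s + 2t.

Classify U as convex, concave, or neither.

neither

U is quadratic, so its Hessian is the constant matrix H = [[0, 2], [2, -6]].
det(H) = -4, tr(H) = -6.
det(H) < 0, so H is indefinite: neither convex nor concave.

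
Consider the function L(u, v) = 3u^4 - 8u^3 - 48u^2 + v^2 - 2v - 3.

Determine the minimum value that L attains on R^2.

-516

L(u,v) separates as P(u) + Q(v) − 3, so its minimum is min P + min Q − 3.
P'(u) = 12u(u - 4)(u + 2) vanishes at u ∈ {-2, 0, 4}; Q'(v) = 2v - 2 vanishes at v ∈ {1}.
Local minima of P (where P''>0): P(-2)=-80, P(4)=-512. Local minima of Q: Q(1)=-1.
So the global minimum of L is P(4) + Q(1) − 3 = -512 − 1 − 3 = -516, attained at (4, 1).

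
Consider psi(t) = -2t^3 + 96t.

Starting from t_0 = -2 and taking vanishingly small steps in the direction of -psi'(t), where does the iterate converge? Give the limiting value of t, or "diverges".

-4

psi'(t) = -6(t - 4)(t + 4), so psi'(-2) = 72.
Gradient descent moves in the -psi' direction, i.e. t is decreasing.
The nearest critical point in that direction is t = -4, where psi'' = 48 > 0 (a local minimum). The iterate converges there.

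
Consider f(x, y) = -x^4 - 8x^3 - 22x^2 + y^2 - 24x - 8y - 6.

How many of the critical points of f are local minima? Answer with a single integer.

1

f separates as a function of x plus a function of y, so ∇f=0 decouples.
∂f/∂x = -4(x + 1)(x + 2)(x + 3) = 0 at x ∈ {-3, -2, -1}; ∂f/∂y = 2(y - 4) = 0 at y ∈ {4}.
The Hessian is diagonal: diag(f_xx, f_yy). Second derivatives: f_xx(-3)=-8, f_xx(-2)=4, f_xx(-1)=-8; f_yy(4)=2.
Local minima occur where both diagonal entries positive: (-2, 4). Count: 1.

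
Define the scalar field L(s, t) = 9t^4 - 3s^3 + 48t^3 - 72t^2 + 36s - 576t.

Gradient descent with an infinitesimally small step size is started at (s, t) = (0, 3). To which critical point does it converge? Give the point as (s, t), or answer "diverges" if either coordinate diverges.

(-2, 2)

L is separable, so gradient descent decouples: s follows -∂L/∂s, t follows -∂L/∂t.
∂L/∂s = -9(s - 2)(s + 2); at s=0 this is 36, so s decreases.
∂L/∂t = 36(t - 2)(t + 2)(t + 4); at t=3 this is 1260, so t decreases.
s converges to its nearest critical value -2 (a local min of the s-part); t converges to 2. The iterate converges to (-2, 2).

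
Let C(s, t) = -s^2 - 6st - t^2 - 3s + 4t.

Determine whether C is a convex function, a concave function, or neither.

C is quadratic, so its Hessian is the constant matrix H = [[-2, -6], [-6, -2]].
det(H) = -32, tr(H) = -4.
det(H) < 0, so H is indefinite: neither convex nor concave.

neither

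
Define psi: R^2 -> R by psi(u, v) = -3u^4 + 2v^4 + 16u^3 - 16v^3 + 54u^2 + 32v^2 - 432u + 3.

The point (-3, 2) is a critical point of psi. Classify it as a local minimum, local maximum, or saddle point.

local maximum

The mixed partial ∂²psi/∂u∂v is 0, so the Hessian at any point is diag(psi_uu, psi_vv) = diag(12(-3u^2 + 8u + 9), 8(3v^2 - 12v + 8)).
At (-3, 2): H = diag(-504, -32).
Both eigenvalues are negative, so H is negative definite: a local maximum.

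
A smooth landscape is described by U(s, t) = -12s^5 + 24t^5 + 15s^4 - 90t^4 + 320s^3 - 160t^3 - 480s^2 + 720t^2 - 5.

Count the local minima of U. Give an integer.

4

U separates as a function of s plus a function of t, so ∇U=0 decouples.
∂U/∂s = -60s(s - 4)(s - 1)(s + 4) = 0 at s ∈ {-4, 0, 1, 4}; ∂U/∂t = 120t(t - 3)(t - 2)(t + 2) = 0 at t ∈ {-2, 0, 2, 3}.
The Hessian is diagonal: diag(U_ss, U_tt). Second derivatives: U_ss(-4)=9600, U_ss(0)=-960, U_ss(1)=900, U_ss(4)=-5760; U_tt(-2)=-4800, U_tt(0)=1440, U_tt(2)=-960, U_tt(3)=1800.
Local minima occur where both diagonal entries positive: (-4, 0), (-4, 3), (1, 0), (1, 3). Count: 4.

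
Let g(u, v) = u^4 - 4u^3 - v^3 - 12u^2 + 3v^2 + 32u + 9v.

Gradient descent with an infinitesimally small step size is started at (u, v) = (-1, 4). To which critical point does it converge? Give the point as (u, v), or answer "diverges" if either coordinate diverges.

diverges

g is separable, so gradient descent decouples: u follows -∂g/∂u, v follows -∂g/∂v.
∂g/∂u = 4(u - 4)(u - 1)(u + 2); at u=-1 this is 40, so u decreases.
∂g/∂v = -3(v - 3)(v + 1); at v=4 this is -15, so v increases.
The v-coordinate has no critical point in that direction and runs off to infinity.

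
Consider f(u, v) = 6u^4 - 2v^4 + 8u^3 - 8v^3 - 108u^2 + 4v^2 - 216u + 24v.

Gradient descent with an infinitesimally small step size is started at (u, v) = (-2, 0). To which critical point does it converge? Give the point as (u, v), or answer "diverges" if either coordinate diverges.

f is separable, so gradient descent decouples: u follows -∂f/∂u, v follows -∂f/∂v.
∂f/∂u = 24(u - 3)(u + 1)(u + 3); at u=-2 this is 120, so u decreases.
∂f/∂v = -8(v - 1)(v + 1)(v + 3); at v=0 this is 24, so v decreases.
u converges to its nearest critical value -3 (a local min of the u-part); v converges to -1. The iterate converges to (-3, -1).

(-3, -1)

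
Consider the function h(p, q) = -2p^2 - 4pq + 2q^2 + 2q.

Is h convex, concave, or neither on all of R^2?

neither

h is quadratic, so its Hessian is the constant matrix H = [[-4, -4], [-4, 4]].
det(H) = -32, tr(H) = 0.
det(H) < 0, so H is indefinite: neither convex nor concave.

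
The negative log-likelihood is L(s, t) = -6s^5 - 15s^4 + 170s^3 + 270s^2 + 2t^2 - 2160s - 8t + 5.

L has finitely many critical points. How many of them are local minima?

L separates as a function of s plus a function of t, so ∇L=0 decouples.
∂L/∂s = -30(s - 3)(s - 2)(s + 3)(s + 4) = 0 at s ∈ {-4, -3, 2, 3}; ∂L/∂t = 4(t - 2) = 0 at t ∈ {2}.
The Hessian is diagonal: diag(L_ss, L_tt). Second derivatives: L_ss(-4)=1260, L_ss(-3)=-900, L_ss(2)=900, L_ss(3)=-1260; L_tt(2)=4.
Local minima occur where both diagonal entries positive: (-4, 2), (2, 2). Count: 2.

2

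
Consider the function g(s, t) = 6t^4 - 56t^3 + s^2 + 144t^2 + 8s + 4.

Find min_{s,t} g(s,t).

-12

g(s,t) separates as P(s) + Q(t) + 4, so its minimum is min P + min Q + 4.
P'(s) = 2s + 8 vanishes at s ∈ {-4}; Q'(t) = 24t(t - 4)(t - 3) vanishes at t ∈ {0, 3, 4}.
Local minima of P (where P''>0): P(-4)=-16. Local minima of Q: Q(0)=0, Q(4)=256.
So the global minimum of g is P(-4) + Q(0) + 4 = -16 + 0 + 4 = -12, attained at (-4, 0).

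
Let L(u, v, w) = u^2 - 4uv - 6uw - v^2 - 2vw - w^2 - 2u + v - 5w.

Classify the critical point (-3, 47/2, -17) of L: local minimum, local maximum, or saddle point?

The Hessian is constant: H = [[2, -4, -6], [-4, -2, -2], [-6, -2, -2]].
Leading principal minors: Δ₁ = 2, Δ₂ = -20, Δ₃ = 8.
The minors fit neither the all-positive nor the alternating-sign pattern, so H is indefinite: a saddle point.

saddle point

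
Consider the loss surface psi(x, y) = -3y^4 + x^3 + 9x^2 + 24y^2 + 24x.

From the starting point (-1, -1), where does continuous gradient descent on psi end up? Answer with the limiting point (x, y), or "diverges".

psi is separable, so gradient descent decouples: x follows -∂psi/∂x, y follows -∂psi/∂y.
∂psi/∂x = 3(x + 2)(x + 4); at x=-1 this is 9, so x decreases.
∂psi/∂y = -12y(y - 2)(y + 2); at y=-1 this is -36, so y increases.
x converges to its nearest critical value -2 (a local min of the x-part); y converges to 0. The iterate converges to (-2, 0).

(-2, 0)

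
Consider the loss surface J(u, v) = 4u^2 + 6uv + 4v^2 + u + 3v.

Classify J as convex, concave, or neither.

J is quadratic, so its Hessian is the constant matrix H = [[8, 6], [6, 8]].
det(H) = 28, tr(H) = 16.
det(H) > 0 and tr(H) > 0, so H is positive definite everywhere: convex.

convex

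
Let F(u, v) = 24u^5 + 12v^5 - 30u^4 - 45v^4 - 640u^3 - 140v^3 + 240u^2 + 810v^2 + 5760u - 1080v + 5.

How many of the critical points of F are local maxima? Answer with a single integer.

4

F separates as a function of u plus a function of v, so ∇F=0 decouples.
∂F/∂u = 120(u - 4)(u - 2)(u + 2)(u + 3) = 0 at u ∈ {-3, -2, 2, 4}; ∂F/∂v = 60(v - 3)(v - 2)(v - 1)(v + 3) = 0 at v ∈ {-3, 1, 2, 3}.
The Hessian is diagonal: diag(F_uu, F_vv). Second derivatives: F_uu(-3)=-4200, F_uu(-2)=2880, F_uu(2)=-4800, F_uu(4)=10080; F_vv(-3)=-7200, F_vv(1)=480, F_vv(2)=-300, F_vv(3)=720.
Local maxima occur where both diagonal entries negative: (-3, -3), (-3, 2), (2, -3), (2, 2). Count: 4.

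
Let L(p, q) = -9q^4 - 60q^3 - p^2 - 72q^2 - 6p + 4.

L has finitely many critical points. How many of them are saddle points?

L separates as a function of p plus a function of q, so ∇L=0 decouples.
∂L/∂p = -2(p + 3) = 0 at p ∈ {-3}; ∂L/∂q = -36q(q + 1)(q + 4) = 0 at q ∈ {-4, -1, 0}.
The Hessian is diagonal: diag(L_pp, L_qq). Second derivatives: L_pp(-3)=-2; L_qq(-4)=-432, L_qq(-1)=108, L_qq(0)=-144.
Saddle points occur where the two diagonal entries have opposite signs: (-3, -1). Count: 1.

1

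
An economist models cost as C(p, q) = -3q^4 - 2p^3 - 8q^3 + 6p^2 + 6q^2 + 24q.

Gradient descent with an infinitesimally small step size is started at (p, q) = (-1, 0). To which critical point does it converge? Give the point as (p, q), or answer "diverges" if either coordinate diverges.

(0, -1)

C is separable, so gradient descent decouples: p follows -∂C/∂p, q follows -∂C/∂q.
∂C/∂p = -6p(p - 2); at p=-1 this is -18, so p increases.
∂C/∂q = -12(q - 1)(q + 1)(q + 2); at q=0 this is 24, so q decreases.
p converges to its nearest critical value 0 (a local min of the p-part); q converges to -1. The iterate converges to (0, -1).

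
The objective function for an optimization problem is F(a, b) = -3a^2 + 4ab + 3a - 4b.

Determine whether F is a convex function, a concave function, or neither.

neither

F is quadratic, so its Hessian is the constant matrix H = [[-6, 4], [4, 0]].
det(H) = -16, tr(H) = -6.
det(H) < 0, so H is indefinite: neither convex nor concave.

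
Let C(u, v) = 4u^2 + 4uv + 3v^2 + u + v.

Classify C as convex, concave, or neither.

C is quadratic, so its Hessian is the constant matrix H = [[8, 4], [4, 6]].
det(H) = 32, tr(H) = 14.
det(H) > 0 and tr(H) > 0, so H is positive definite everywhere: convex.

convex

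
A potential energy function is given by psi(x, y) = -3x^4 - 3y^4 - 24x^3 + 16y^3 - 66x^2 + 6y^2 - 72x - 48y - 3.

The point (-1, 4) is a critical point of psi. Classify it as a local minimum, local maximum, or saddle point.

The mixed partial ∂²psi/∂x∂y is 0, so the Hessian at any point is diag(psi_xx, psi_yy) = diag(-12(3x^2 + 12x + 11), 12(-3y^2 + 8y + 1)).
At (-1, 4): H = diag(-24, -180).
Both eigenvalues are negative, so H is negative definite: a local maximum.

local maximum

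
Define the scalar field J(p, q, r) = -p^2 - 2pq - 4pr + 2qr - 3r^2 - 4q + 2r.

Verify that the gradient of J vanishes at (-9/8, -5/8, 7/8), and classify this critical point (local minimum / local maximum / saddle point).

∇J = (-2p - 2q - 4r, -2p + 2r - 4, -4p + 2q - 6r + 2); substituting (-9/8, -5/8, 7/8) gives ∇J = (0, 0, 0), so (-9/8, -5/8, 7/8) is indeed a critical point.
The Hessian is constant: H = [[-2, -2, -4], [-2, 0, 2], [-4, 2, -6]].
Leading principal minors: Δ₁ = -2, Δ₂ = -4, Δ₃ = 64.
The minors fit neither the all-positive nor the alternating-sign pattern, so H is indefinite: a saddle point.

saddle point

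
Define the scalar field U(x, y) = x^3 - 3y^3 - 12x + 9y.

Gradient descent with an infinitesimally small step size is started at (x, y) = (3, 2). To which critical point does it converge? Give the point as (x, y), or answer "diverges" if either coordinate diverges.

U is separable, so gradient descent decouples: x follows -∂U/∂x, y follows -∂U/∂y.
∂U/∂x = 3(x - 2)(x + 2); at x=3 this is 15, so x decreases.
∂U/∂y = -9(y - 1)(y + 1); at y=2 this is -27, so y increases.
The y-coordinate has no critical point in that direction and runs off to infinity.

diverges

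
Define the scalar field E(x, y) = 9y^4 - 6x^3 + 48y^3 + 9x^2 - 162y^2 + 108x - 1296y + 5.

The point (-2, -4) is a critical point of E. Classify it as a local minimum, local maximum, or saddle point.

local minimum

The mixed partial ∂²E/∂x∂y is 0, so the Hessian at any point is diag(E_xx, E_yy) = diag(18(-2x + 1), 36(3y^2 + 8y - 9)).
At (-2, -4): H = diag(90, 252).
Both eigenvalues are positive, so H is positive definite: a local minimum.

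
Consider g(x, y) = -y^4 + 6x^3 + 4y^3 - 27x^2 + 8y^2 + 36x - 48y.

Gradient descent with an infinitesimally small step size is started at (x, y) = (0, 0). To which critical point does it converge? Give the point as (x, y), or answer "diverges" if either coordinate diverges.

diverges

g is separable, so gradient descent decouples: x follows -∂g/∂x, y follows -∂g/∂y.
∂g/∂x = 18(x - 2)(x - 1); at x=0 this is 36, so x decreases.
∂g/∂y = -4(y - 3)(y - 2)(y + 2); at y=0 this is -48, so y increases.
The x-coordinate has no critical point in that direction and runs off to infinity.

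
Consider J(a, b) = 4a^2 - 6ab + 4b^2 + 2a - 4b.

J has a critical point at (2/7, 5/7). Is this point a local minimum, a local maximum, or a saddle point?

local minimum

The Hessian of J is constant: H = [[8, -6], [-6, 8]].
det(H) = 8·8 − (-6)² = 28.
det(H) > 0 and tr(H) = 16 > 0, so H is positive definite and the point is a local minimum.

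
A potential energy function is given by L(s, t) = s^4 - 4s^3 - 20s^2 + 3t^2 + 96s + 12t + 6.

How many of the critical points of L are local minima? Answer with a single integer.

2

L separates as a function of s plus a function of t, so ∇L=0 decouples.
∂L/∂s = 4(s - 4)(s - 2)(s + 3) = 0 at s ∈ {-3, 2, 4}; ∂L/∂t = 6(t + 2) = 0 at t ∈ {-2}.
The Hessian is diagonal: diag(L_ss, L_tt). Second derivatives: L_ss(-3)=140, L_ss(2)=-40, L_ss(4)=56; L_tt(-2)=6.
Local minima occur where both diagonal entries positive: (-3, -2), (4, -2). Count: 2.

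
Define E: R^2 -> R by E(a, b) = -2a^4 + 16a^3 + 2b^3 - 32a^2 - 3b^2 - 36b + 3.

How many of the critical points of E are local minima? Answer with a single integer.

1

E separates as a function of a plus a function of b, so ∇E=0 decouples.
∂E/∂a = -8a(a - 4)(a - 2) = 0 at a ∈ {0, 2, 4}; ∂E/∂b = 6(b - 3)(b + 2) = 0 at b ∈ {-2, 3}.
The Hessian is diagonal: diag(E_aa, E_bb). Second derivatives: E_aa(0)=-64, E_aa(2)=32, E_aa(4)=-64; E_bb(-2)=-30, E_bb(3)=30.
Local minima occur where both diagonal entries positive: (2, 3). Count: 1.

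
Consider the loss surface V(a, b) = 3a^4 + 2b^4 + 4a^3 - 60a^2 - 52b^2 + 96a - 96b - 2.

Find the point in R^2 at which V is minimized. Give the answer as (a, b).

(-4, 4)

V(a,b) separates as P(a) + Q(b) − 2, so its minimum is min P + min Q − 2.
P'(a) = 12(a - 2)(a - 1)(a + 4) vanishes at a ∈ {-4, 1, 2}; Q'(b) = 8(b - 4)(b + 1)(b + 3) vanishes at b ∈ {-3, -1, 4}.
Local minima of P (where P''>0): P(-4)=-832, P(2)=32. Local minima of Q: Q(-3)=-18, Q(4)=-704.
So the global minimum of V is P(-4) + Q(4) − 2 = -832 − 704 − 2 = -1538, attained at (-4, 4).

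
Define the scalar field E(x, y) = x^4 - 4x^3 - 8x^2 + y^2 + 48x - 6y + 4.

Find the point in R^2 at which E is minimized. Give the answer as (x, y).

E(x,y) separates as P(x) + Q(y) + 4, so its minimum is min P + min Q + 4.
P'(x) = 4(x - 3)(x - 2)(x + 2) vanishes at x ∈ {-2, 2, 3}; Q'(y) = 2y - 6 vanishes at y ∈ {3}.
Local minima of P (where P''>0): P(-2)=-80, P(3)=45. Local minima of Q: Q(3)=-9.
So the global minimum of E is P(-2) + Q(3) + 4 = -80 − 9 + 4 = -85, attained at (-2, 3).

(-2, 3)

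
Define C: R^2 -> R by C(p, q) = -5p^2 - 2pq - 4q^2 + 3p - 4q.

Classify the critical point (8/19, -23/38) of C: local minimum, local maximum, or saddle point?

The Hessian of C is constant: H = [[-10, -2], [-2, -8]].
det(H) = (-10)·(-8) − (-2)² = 76.
det(H) > 0 and tr(H) = -18 < 0, so H is negative definite and the point is a local maximum.

local maximum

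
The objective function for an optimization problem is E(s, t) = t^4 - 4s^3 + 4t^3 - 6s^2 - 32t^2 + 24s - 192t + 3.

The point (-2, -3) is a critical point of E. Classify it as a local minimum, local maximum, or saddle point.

The mixed partial ∂²E/∂s∂t is 0, so the Hessian at any point is diag(E_ss, E_tt) = diag(-12(2s + 1), 4(3t^2 + 6t - 16)).
At (-2, -3): H = diag(36, -28).
The eigenvalues have opposite signs, so H is indefinite: a saddle point.

saddle point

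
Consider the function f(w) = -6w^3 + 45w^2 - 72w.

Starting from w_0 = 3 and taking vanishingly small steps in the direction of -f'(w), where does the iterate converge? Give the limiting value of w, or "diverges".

1

f'(w) = -18(w - 4)(w - 1), so f'(3) = 36.
Gradient descent moves in the -f' direction, i.e. w is decreasing.
The nearest critical point in that direction is w = 1, where f'' = 54 > 0 (a local minimum). The iterate converges there.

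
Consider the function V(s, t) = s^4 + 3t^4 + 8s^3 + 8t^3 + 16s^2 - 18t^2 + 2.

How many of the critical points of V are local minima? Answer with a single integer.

4

V separates as a function of s plus a function of t, so ∇V=0 decouples.
∂V/∂s = 4s(s + 2)(s + 4) = 0 at s ∈ {-4, -2, 0}; ∂V/∂t = 12t(t - 1)(t + 3) = 0 at t ∈ {-3, 0, 1}.
The Hessian is diagonal: diag(V_ss, V_tt). Second derivatives: V_ss(-4)=32, V_ss(-2)=-16, V_ss(0)=32; V_tt(-3)=144, V_tt(0)=-36, V_tt(1)=48.
Local minima occur where both diagonal entries positive: (-4, -3), (-4, 1), (0, -3), (0, 1). Count: 4.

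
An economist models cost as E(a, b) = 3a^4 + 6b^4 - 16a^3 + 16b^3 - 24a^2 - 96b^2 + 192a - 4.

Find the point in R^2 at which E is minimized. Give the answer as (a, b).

E(a,b) separates as P(a) + Q(b) − 4, so its minimum is min P + min Q − 4.
P'(a) = 12(a - 4)(a - 2)(a + 2) vanishes at a ∈ {-2, 2, 4}; Q'(b) = 24b(b - 2)(b + 4) vanishes at b ∈ {-4, 0, 2}.
Local minima of P (where P''>0): P(-2)=-304, P(4)=128. Local minima of Q: Q(-4)=-1024, Q(2)=-160.
So the global minimum of E is P(-2) + Q(-4) − 4 = -304 − 1024 − 4 = -1332, attained at (-2, -4).

(-2, -4)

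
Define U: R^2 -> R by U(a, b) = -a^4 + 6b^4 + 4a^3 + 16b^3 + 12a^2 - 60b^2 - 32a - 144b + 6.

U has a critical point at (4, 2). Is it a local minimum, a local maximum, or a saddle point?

The mixed partial ∂²U/∂a∂b is 0, so the Hessian at any point is diag(U_aa, U_bb) = diag(12(-a^2 + 2a + 2), 24(3b^2 + 4b - 5)).
At (4, 2): H = diag(-72, 360).
The eigenvalues have opposite signs, so H is indefinite: a saddle point.

saddle point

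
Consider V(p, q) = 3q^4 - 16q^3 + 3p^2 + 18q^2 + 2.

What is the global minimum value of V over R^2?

-25

V(p,q) separates as A(p) + B(q) + 2, so its minimum is min A + min B + 2.
A'(p) = 6p vanishes at p ∈ {0}; B'(q) = 12q(q - 3)(q - 1) vanishes at q ∈ {0, 1, 3}.
Local minima of A (where A''>0): A(0)=0. Local minima of B: B(0)=0, B(3)=-27.
So the global minimum of V is A(0) + B(3) + 2 = 0 − 27 + 2 = -25, attained at (0, 3).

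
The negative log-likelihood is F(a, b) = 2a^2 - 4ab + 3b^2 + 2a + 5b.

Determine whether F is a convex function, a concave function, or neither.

convex

F is quadratic, so its Hessian is the constant matrix H = [[4, -4], [-4, 6]].
det(H) = 8, tr(H) = 10.
det(H) > 0 and tr(H) > 0, so H is positive definite everywhere: convex.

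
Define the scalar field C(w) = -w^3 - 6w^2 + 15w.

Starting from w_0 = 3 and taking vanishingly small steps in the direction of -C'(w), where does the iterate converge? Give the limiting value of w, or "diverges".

C'(w) = -3(w - 1)(w + 5), so C'(3) = -48.
Gradient descent moves in the -C' direction, i.e. w is increasing.
There is no critical point above w=3, and C' keeps the same sign, so the iterate runs off to +∞.

diverges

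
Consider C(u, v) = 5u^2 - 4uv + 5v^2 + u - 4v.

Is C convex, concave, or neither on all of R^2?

convex

C is quadratic, so its Hessian is the constant matrix H = [[10, -4], [-4, 10]].
det(H) = 84, tr(H) = 20.
det(H) > 0 and tr(H) > 0, so H is positive definite everywhere: convex.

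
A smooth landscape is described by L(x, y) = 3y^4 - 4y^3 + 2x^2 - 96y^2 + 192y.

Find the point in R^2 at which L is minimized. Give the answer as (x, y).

(0, -4)

L(x,y) separates as P(x) + Q(y), so its minimum is min P + min Q.
P'(x) = 4x vanishes at x ∈ {0}; Q'(y) = 12(y - 4)(y - 1)(y + 4) vanishes at y ∈ {-4, 1, 4}.
Local minima of P (where P''>0): P(0)=0. Local minima of Q: Q(-4)=-1280, Q(4)=-256.
So the global minimum of L is P(0) + Q(-4) = 0 − 1280 = -1280, attained at (0, -4).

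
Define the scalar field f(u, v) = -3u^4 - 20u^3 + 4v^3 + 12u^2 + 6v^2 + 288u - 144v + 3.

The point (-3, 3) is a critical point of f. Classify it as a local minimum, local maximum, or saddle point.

The mixed partial ∂²f/∂u∂v is 0, so the Hessian at any point is diag(f_uu, f_vv) = diag(12(-3u^2 - 10u + 2), 12(2v + 1)).
At (-3, 3): H = diag(60, 84).
Both eigenvalues are positive, so H is positive definite: a local minimum.

local minimum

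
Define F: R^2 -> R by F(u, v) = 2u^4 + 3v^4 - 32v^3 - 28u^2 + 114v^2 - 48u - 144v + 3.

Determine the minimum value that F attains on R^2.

-290

F(u,v) separates as P(u) + Q(v) + 3, so its minimum is min P + min Q + 3.
P'(u) = 8(u - 3)(u + 1)(u + 2) vanishes at u ∈ {-2, -1, 3}; Q'(v) = 12(v - 4)(v - 3)(v - 1) vanishes at v ∈ {1, 3, 4}.
Local minima of P (where P''>0): P(-2)=16, P(3)=-234. Local minima of Q: Q(1)=-59, Q(4)=-32.
So the global minimum of F is P(3) + Q(1) + 3 = -234 − 59 + 3 = -290, attained at (3, 1).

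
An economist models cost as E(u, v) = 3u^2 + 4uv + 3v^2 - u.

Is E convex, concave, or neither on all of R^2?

E is quadratic, so its Hessian is the constant matrix H = [[6, 4], [4, 6]].
det(H) = 20, tr(H) = 12.
det(H) > 0 and tr(H) > 0, so H is positive definite everywhere: convex.

convex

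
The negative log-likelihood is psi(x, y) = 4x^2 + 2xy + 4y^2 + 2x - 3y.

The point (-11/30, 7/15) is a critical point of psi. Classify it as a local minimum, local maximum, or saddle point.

local minimum

The Hessian of psi is constant: H = [[8, 2], [2, 8]].
det(H) = 8·8 − 2² = 60.
det(H) > 0 and tr(H) = 16 > 0, so H is positive definite and the point is a local minimum.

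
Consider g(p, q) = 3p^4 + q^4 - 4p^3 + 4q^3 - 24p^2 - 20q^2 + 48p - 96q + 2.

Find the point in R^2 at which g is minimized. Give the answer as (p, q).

g(p,q) separates as A(p) + B(q) + 2, so its minimum is min A + min B + 2.
A'(p) = 12(p - 2)(p - 1)(p + 2) vanishes at p ∈ {-2, 1, 2}; B'(q) = 4(q - 3)(q + 2)(q + 4) vanishes at q ∈ {-4, -2, 3}.
Local minima of A (where A''>0): A(-2)=-112, A(2)=16. Local minima of B: B(-4)=64, B(3)=-279.
So the global minimum of g is A(-2) + B(3) + 2 = -112 − 279 + 2 = -389, attained at (-2, 3).

(-2, 3)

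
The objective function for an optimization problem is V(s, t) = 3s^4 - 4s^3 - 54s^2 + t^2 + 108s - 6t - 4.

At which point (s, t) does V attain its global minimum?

V(s,t) separates as P(s) + Q(t) − 4, so its minimum is min P + min Q − 4.
P'(s) = 12(s - 3)(s - 1)(s + 3) vanishes at s ∈ {-3, 1, 3}; Q'(t) = 2(t - 3) vanishes at t ∈ {3}.
Local minima of P (where P''>0): P(-3)=-459, P(3)=-27. Local minima of Q: Q(3)=-9.
So the global minimum of V is P(-3) + Q(3) − 4 = -459 − 9 − 4 = -472, attained at (-3, 3).

(-3, 3)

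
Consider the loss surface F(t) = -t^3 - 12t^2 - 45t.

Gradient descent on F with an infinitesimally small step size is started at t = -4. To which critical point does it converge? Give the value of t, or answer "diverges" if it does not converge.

-5

F'(t) = -3(t + 3)(t + 5), so F'(-4) = 3.
Gradient descent moves in the -F' direction, i.e. t is decreasing.
The nearest critical point in that direction is t = -5, where F'' = 6 > 0 (a local minimum). The iterate converges there.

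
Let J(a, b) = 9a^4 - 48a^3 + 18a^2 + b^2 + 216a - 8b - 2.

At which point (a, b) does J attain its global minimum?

J(a,b) separates as P(a) + Q(b) − 2, so its minimum is min P + min Q − 2.
P'(a) = 36(a - 3)(a - 2)(a + 1) vanishes at a ∈ {-1, 2, 3}; Q'(b) = 2b - 8 vanishes at b ∈ {4}.
Local minima of P (where P''>0): P(-1)=-141, P(3)=243. Local minima of Q: Q(4)=-16.
So the global minimum of J is P(-1) + Q(4) − 2 = -141 − 16 − 2 = -159, attained at (-1, 4).

(-1, 4)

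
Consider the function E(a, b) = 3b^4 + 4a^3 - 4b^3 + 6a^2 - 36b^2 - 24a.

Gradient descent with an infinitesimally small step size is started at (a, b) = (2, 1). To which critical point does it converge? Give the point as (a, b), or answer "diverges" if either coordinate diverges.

E is separable, so gradient descent decouples: a follows -∂E/∂a, b follows -∂E/∂b.
∂E/∂a = 12(a - 1)(a + 2); at a=2 this is 48, so a decreases.
∂E/∂b = 12b(b - 3)(b + 2); at b=1 this is -72, so b increases.
a converges to its nearest critical value 1 (a local min of the a-part); b converges to 3. The iterate converges to (1, 3).

(1, 3)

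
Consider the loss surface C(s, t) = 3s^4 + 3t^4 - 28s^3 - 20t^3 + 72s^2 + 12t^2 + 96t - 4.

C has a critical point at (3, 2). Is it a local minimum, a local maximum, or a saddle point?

The mixed partial ∂²C/∂s∂t is 0, so the Hessian at any point is diag(C_ss, C_tt) = diag(12(3s^2 - 14s + 12), 12(3t^2 - 10t + 2)).
At (3, 2): H = diag(-36, -72).
Both eigenvalues are negative, so H is negative definite: a local maximum.

local maximum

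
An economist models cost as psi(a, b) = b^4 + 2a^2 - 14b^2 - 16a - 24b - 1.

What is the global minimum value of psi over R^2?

psi(a,b) separates as P(a) + Q(b) − 1, so its minimum is min P + min Q − 1.
P'(a) = 4a - 16 vanishes at a ∈ {4}; Q'(b) = 4(b - 3)(b + 1)(b + 2) vanishes at b ∈ {-2, -1, 3}.
Local minima of P (where P''>0): P(4)=-32. Local minima of Q: Q(-2)=8, Q(3)=-117.
So the global minimum of psi is P(4) + Q(3) − 1 = -32 − 117 − 1 = -150, attained at (4, 3).

-150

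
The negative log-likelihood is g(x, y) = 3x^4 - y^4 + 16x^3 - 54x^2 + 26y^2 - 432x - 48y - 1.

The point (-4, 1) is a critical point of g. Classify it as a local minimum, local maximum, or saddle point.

The mixed partial ∂²g/∂x∂y is 0, so the Hessian at any point is diag(g_xx, g_yy) = diag(12(3x^2 + 8x - 9), 4(-3y^2 + 13)).
At (-4, 1): H = diag(84, 40).
Both eigenvalues are positive, so H is positive definite: a local minimum.

local minimum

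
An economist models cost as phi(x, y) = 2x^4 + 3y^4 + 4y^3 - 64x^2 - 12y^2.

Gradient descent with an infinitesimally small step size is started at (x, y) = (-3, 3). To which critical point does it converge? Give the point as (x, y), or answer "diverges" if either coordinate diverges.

phi is separable, so gradient descent decouples: x follows -∂phi/∂x, y follows -∂phi/∂y.
∂phi/∂x = 8x(x - 4)(x + 4); at x=-3 this is 168, so x decreases.
∂phi/∂y = 12y(y - 1)(y + 2); at y=3 this is 360, so y decreases.
x converges to its nearest critical value -4 (a local min of the x-part); y converges to 1. The iterate converges to (-4, 1).

(-4, 1)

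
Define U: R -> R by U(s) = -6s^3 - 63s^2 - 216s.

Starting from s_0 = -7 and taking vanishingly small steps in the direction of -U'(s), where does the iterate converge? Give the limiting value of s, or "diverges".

-4

U'(s) = -18(s + 3)(s + 4), so U'(-7) = -216.
Gradient descent moves in the -U' direction, i.e. s is increasing.
The nearest critical point in that direction is s = -4, where U'' = 18 > 0 (a local minimum). The iterate converges there.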